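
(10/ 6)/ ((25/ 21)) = 7/ 5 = 1.40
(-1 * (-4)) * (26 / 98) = 52 / 49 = 1.06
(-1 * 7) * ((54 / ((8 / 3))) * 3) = -1701 / 4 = -425.25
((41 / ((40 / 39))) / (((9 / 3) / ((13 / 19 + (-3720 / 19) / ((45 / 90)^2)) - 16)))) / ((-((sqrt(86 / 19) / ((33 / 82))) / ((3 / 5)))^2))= 1932982623 / 14104000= 137.05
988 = 988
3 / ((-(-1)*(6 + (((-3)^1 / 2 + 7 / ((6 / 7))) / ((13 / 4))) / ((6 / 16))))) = 351 / 1342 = 0.26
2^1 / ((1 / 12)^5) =497664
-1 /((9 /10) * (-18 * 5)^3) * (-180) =-1 /3645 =-0.00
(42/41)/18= 7/123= 0.06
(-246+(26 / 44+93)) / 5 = -3353 / 110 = -30.48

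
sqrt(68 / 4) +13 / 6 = 13 / 6 +sqrt(17) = 6.29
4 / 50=2 / 25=0.08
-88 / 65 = -1.35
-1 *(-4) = 4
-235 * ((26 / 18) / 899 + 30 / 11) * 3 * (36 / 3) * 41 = -9360325420 / 9889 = -946539.13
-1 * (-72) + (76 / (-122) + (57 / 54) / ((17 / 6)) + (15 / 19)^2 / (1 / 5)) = 84079768 / 1123071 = 74.87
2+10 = 12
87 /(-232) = -3 /8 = -0.38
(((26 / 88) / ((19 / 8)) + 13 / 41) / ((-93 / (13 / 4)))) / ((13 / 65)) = -81965 / 1062556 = -0.08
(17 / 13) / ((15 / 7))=119 / 195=0.61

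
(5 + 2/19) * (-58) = -5626/19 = -296.11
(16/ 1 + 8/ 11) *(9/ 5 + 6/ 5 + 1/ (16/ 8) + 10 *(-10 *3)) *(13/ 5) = -709228/ 55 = -12895.05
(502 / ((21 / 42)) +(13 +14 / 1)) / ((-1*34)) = -1031 / 34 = -30.32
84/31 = 2.71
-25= -25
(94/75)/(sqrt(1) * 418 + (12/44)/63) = 7238/2413975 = 0.00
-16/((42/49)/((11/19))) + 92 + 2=4742/57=83.19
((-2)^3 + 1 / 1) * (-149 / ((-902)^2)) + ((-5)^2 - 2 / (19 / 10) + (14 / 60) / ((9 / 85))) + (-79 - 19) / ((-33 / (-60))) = -63453883199 / 417378852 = -152.03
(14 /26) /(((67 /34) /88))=20944 /871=24.05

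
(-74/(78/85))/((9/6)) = -6290/117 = -53.76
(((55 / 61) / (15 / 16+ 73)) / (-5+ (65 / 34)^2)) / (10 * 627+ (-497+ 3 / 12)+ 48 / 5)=-4069120 / 2595654544301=-0.00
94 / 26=47 / 13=3.62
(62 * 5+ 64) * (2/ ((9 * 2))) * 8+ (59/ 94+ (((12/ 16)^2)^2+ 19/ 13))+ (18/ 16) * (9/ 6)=336.54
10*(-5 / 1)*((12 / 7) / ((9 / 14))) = -400 / 3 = -133.33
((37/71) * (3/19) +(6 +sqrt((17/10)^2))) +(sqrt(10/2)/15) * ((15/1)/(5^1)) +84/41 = 10.28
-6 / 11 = -0.55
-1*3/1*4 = -12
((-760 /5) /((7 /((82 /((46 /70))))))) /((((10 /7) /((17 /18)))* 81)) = -370804 /16767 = -22.12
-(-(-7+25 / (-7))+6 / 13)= -1004 / 91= -11.03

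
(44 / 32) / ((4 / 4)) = 11 / 8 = 1.38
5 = 5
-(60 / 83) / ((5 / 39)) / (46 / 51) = -11934 / 1909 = -6.25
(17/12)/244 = 17/2928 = 0.01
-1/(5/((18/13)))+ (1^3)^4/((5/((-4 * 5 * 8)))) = -32.28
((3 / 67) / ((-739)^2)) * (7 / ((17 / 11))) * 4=924 / 622031819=0.00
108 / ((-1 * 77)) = -1.40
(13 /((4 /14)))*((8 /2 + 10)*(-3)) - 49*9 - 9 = -2361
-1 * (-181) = 181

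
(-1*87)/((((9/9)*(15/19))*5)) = -551/25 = -22.04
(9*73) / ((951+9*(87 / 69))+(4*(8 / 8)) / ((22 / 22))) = 15111 / 22226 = 0.68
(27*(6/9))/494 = 0.04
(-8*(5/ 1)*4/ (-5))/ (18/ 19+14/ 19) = 19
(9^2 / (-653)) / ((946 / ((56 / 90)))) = -126 / 1544345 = -0.00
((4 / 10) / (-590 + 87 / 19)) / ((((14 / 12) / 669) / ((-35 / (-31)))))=-152532 / 344813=-0.44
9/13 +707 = 9200/13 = 707.69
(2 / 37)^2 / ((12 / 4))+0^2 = 4 / 4107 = 0.00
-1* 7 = -7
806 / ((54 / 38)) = 15314 / 27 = 567.19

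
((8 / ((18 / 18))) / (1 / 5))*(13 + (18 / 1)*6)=4840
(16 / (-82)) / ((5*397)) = -8 / 81385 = -0.00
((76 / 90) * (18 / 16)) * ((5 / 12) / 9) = 19 / 432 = 0.04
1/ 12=0.08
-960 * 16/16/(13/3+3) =-1440/11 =-130.91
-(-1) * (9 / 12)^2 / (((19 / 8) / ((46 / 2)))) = 207 / 38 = 5.45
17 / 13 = 1.31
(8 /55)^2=64 /3025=0.02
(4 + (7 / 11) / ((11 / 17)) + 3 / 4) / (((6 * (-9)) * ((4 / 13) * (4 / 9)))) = -12025 / 15488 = -0.78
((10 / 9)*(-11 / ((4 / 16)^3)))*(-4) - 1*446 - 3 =2679.89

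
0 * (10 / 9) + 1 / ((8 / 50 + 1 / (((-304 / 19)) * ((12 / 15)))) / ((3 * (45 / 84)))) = 18000 / 917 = 19.63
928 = 928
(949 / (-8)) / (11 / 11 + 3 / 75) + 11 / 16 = -907 / 8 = -113.38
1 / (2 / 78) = 39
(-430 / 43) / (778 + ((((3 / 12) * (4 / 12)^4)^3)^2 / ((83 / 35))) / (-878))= -843029300900511498240 / 65587679610059794563037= -0.01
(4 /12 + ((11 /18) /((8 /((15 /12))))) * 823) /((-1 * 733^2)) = -45457 /309478464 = -0.00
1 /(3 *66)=1 /198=0.01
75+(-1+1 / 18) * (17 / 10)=13211 / 180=73.39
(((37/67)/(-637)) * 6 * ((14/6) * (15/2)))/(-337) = 555/2054689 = 0.00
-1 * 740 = -740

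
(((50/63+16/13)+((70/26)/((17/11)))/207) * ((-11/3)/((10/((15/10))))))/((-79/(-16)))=-9547604/42163485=-0.23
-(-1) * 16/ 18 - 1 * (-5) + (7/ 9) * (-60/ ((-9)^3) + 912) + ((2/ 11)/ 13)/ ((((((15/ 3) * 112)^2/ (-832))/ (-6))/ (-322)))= 3011035369/ 4209975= 715.21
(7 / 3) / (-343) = -1 / 147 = -0.01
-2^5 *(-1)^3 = 32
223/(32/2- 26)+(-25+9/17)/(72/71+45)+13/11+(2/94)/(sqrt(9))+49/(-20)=-251561927/10441332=-24.09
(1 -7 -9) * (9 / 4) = -135 / 4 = -33.75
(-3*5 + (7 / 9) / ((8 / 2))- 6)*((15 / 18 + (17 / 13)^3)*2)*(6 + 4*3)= -2299.10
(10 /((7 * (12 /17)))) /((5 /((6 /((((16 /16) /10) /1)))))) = 170 /7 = 24.29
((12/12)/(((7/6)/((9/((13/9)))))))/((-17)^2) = 486/26299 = 0.02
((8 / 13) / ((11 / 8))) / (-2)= -32 / 143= -0.22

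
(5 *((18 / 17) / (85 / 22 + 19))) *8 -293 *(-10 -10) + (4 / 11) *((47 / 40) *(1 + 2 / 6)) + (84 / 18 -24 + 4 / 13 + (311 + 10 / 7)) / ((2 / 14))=48399630339 / 6113965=7916.24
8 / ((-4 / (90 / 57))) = -60 / 19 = -3.16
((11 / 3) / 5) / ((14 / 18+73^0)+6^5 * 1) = 33 / 350000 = 0.00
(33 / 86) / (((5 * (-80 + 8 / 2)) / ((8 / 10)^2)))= -66 / 102125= -0.00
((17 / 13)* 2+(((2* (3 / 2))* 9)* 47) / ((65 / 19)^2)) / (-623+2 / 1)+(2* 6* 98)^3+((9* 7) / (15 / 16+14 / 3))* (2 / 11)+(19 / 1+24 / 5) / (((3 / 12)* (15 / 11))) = 12626566285450591211 / 7763602275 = 1626379847.68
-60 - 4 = -64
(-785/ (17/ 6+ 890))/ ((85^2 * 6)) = -157/ 7740865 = -0.00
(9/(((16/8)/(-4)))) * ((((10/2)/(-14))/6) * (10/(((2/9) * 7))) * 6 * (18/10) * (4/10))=1458/49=29.76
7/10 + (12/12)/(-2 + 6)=19/20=0.95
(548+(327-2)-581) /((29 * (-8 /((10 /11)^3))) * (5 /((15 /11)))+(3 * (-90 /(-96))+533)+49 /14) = -1752000 /3557549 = -0.49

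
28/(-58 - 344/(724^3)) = -1328261984/2751399867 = -0.48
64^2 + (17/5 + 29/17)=348594/85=4101.11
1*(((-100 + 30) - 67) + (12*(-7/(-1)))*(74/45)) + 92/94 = 1489/705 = 2.11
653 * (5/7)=466.43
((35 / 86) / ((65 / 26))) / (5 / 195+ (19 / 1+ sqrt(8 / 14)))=708981 / 82729076-10647 * sqrt(7) / 82729076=0.01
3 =3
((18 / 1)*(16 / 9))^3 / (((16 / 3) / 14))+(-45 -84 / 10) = 429813 / 5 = 85962.60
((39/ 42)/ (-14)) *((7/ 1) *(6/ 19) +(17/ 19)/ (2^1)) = -1313/ 7448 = -0.18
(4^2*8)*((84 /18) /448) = 4 /3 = 1.33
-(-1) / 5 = 1 / 5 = 0.20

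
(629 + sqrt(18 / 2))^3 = 252435968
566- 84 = 482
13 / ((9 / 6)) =26 / 3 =8.67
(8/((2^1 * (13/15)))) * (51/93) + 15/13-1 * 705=-282630/403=-701.32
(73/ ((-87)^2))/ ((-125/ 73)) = -5329/ 946125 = -0.01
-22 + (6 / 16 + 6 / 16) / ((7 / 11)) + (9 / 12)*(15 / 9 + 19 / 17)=-8917 / 476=-18.73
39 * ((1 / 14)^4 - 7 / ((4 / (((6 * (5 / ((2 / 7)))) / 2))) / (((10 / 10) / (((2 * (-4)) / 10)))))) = 344123403 / 76832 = 4478.91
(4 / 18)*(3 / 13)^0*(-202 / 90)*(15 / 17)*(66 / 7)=-4444 / 1071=-4.15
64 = 64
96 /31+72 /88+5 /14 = 4.27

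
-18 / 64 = -9 / 32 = -0.28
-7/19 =-0.37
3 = 3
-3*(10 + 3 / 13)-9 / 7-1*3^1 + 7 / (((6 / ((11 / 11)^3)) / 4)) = -8275 / 273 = -30.31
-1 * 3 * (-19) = 57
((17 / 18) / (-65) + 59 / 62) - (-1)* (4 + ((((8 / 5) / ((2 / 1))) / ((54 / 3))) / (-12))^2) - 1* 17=-354392417 / 29378700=-12.06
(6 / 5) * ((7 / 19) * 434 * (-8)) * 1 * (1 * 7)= -1020768 / 95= -10744.93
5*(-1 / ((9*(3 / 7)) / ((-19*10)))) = 246.30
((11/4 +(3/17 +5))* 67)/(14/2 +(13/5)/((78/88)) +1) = 541695/11152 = 48.57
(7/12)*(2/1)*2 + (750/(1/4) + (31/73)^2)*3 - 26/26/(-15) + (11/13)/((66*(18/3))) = 112265440529/12469860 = 9002.94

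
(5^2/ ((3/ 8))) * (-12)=-800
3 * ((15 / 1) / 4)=45 / 4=11.25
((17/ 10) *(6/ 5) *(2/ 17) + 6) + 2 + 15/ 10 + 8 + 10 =1387/ 50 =27.74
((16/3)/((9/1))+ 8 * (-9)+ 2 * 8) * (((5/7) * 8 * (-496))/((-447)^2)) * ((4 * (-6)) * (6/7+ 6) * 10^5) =-379912192000000/29371923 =-12934535.88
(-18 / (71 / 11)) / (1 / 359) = -71082 / 71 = -1001.15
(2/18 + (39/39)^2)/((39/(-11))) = -110/351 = -0.31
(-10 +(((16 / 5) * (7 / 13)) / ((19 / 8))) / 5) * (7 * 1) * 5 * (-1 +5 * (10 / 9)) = -17465098 / 11115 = -1571.31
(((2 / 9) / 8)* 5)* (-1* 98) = -245 / 18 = -13.61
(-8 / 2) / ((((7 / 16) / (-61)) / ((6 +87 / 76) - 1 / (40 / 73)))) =1972984 / 665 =2966.89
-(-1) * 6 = 6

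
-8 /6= -4 /3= -1.33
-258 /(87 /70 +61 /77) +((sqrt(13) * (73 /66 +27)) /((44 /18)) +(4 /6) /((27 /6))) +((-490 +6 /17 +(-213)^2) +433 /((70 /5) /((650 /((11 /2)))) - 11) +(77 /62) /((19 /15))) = 5565 * sqrt(13) /484 +267962054808091253 /5992811680482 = 44755.37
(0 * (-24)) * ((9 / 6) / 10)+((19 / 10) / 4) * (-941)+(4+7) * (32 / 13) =-218347 / 520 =-419.90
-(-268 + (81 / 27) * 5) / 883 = 253 / 883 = 0.29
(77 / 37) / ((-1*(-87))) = 77 / 3219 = 0.02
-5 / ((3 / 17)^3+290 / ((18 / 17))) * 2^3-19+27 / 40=-2236988701 / 121107880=-18.47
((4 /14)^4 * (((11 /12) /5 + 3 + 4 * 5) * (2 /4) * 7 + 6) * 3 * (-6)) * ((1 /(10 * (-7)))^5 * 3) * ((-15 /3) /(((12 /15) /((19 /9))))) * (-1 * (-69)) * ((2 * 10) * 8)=-13709127 /5044200875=-0.00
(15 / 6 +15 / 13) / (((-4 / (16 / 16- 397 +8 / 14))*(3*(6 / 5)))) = 82175 / 819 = 100.34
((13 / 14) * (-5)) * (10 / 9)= -325 / 63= -5.16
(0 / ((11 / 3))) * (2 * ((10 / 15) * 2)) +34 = 34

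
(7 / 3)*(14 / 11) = 98 / 33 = 2.97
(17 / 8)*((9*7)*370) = 198135 / 4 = 49533.75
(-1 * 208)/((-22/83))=8632/11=784.73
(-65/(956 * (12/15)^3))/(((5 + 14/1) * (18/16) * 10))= -1625/2615616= -0.00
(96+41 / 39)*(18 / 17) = 22710 / 221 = 102.76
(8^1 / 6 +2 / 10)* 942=7222 / 5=1444.40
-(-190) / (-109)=-190 / 109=-1.74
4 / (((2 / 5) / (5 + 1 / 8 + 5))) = 101.25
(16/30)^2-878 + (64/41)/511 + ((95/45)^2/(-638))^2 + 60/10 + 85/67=-81577745204013763687/93719715902435700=-870.44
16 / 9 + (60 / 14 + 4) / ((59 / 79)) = 47846 / 3717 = 12.87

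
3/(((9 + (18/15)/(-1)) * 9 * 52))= 5/6084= 0.00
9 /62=0.15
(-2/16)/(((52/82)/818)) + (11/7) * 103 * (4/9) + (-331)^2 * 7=5024320585/6552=766837.70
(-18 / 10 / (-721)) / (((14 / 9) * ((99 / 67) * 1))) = 603 / 555170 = 0.00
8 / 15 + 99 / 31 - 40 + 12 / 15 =-3299 / 93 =-35.47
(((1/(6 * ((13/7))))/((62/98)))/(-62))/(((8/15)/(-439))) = 752885/399776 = 1.88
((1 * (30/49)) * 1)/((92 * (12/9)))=45/9016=0.00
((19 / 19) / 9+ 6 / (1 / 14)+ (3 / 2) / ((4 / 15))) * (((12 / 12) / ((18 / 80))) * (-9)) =-32305 / 9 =-3589.44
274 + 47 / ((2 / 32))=1026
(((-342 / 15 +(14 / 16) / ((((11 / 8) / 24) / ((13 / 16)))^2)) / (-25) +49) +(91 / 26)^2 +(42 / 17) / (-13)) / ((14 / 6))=2203429623 / 93593500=23.54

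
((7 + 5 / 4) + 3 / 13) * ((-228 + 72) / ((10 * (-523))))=1323 / 5230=0.25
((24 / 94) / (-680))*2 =-3 / 3995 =-0.00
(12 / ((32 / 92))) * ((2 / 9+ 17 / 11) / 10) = 805 / 132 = 6.10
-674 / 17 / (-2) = 19.82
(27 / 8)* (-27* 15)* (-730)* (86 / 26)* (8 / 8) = 171624825 / 52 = 3300477.40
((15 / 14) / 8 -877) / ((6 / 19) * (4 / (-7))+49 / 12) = -5597913 / 24916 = -224.67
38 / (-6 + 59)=38 / 53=0.72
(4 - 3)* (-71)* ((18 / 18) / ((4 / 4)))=-71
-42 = -42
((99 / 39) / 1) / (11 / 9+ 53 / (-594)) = 2.24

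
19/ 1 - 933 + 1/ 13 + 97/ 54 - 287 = -841787/ 702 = -1199.13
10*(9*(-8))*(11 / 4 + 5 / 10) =-2340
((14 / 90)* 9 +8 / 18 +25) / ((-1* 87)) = -1208 / 3915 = -0.31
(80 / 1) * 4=320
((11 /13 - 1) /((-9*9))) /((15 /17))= 34 /15795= 0.00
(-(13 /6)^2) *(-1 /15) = 169 /540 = 0.31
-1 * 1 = -1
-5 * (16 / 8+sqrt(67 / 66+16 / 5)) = -sqrt(459030) / 66 - 10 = -20.27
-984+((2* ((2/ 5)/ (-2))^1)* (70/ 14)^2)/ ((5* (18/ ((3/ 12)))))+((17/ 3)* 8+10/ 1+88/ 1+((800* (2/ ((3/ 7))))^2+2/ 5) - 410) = 836191649/ 60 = 13936527.48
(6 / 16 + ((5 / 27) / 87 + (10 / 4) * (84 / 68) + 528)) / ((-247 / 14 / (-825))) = 326834298175 / 13151268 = 24851.92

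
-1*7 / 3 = -7 / 3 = -2.33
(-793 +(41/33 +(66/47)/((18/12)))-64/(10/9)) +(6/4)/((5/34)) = -6500407/7755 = -838.22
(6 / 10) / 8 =3 / 40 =0.08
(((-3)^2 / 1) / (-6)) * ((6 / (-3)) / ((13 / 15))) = 45 / 13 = 3.46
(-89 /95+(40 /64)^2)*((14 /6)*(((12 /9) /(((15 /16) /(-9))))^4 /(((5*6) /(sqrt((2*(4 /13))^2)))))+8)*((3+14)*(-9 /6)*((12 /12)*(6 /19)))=3335811583617 /586625000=5686.45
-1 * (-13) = 13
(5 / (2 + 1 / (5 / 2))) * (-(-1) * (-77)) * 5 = -9625 / 12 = -802.08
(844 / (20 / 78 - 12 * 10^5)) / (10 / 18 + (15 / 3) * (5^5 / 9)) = -24687 / 60956986975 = -0.00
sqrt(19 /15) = sqrt(285) /15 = 1.13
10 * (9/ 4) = 45/ 2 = 22.50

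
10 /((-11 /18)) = -180 /11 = -16.36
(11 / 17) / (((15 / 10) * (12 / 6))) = 11 / 51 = 0.22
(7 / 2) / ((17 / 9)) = 63 / 34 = 1.85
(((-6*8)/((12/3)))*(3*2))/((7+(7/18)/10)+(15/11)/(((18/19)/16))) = -142560/59537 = -2.39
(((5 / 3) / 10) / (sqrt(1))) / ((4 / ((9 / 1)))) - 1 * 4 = -29 / 8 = -3.62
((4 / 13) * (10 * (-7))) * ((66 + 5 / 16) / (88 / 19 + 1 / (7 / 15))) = -4938955 / 23426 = -210.83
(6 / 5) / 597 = 0.00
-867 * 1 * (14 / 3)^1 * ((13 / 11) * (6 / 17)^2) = -6552 / 11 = -595.64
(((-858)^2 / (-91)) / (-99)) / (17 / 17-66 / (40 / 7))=-11440 / 1477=-7.75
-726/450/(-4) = 121/300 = 0.40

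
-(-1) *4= 4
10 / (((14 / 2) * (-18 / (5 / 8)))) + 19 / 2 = 4763 / 504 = 9.45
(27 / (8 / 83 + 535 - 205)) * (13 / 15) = 9711 / 136990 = 0.07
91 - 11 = 80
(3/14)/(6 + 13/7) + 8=883/110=8.03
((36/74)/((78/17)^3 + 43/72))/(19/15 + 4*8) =95508720/634739532389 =0.00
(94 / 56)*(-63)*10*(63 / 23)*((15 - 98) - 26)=14523705 / 46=315732.72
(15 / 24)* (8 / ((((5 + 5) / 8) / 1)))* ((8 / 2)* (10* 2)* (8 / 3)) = 2560 / 3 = 853.33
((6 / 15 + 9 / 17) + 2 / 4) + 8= 1603 / 170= 9.43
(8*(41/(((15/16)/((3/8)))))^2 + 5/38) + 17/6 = 3070369/1425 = 2154.64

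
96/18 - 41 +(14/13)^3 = -226847/6591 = -34.42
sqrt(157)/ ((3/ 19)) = 19*sqrt(157)/ 3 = 79.36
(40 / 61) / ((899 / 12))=480 / 54839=0.01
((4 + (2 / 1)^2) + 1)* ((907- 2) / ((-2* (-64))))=8145 / 128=63.63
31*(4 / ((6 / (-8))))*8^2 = -31744 / 3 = -10581.33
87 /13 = 6.69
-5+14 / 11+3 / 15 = -194 / 55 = -3.53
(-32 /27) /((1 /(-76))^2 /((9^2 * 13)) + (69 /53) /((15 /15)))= -382047744 /419666885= -0.91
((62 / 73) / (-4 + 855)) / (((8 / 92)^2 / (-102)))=-36363 / 2701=-13.46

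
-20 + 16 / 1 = -4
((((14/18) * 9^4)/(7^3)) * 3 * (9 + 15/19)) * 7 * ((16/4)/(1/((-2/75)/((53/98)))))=-15186528/25175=-603.24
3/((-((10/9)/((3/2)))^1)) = -81/20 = -4.05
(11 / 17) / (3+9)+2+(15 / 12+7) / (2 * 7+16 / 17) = 2.61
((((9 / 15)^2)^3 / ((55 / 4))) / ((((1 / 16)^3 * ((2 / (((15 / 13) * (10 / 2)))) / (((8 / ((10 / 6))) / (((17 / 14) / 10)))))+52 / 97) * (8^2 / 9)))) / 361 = 164226134016 / 66606325539771875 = 0.00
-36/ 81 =-4/ 9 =-0.44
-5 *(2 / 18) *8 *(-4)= 160 / 9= 17.78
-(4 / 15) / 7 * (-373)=1492 / 105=14.21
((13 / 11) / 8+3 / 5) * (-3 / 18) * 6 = -329 / 440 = -0.75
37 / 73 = 0.51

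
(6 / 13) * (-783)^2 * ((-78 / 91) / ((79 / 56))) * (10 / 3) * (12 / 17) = -7062785280 / 17459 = -404535.50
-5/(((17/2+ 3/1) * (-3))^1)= 10/69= 0.14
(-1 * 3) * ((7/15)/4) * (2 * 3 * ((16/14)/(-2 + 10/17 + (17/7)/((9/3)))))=4284/1075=3.99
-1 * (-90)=90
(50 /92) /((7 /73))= 1825 /322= 5.67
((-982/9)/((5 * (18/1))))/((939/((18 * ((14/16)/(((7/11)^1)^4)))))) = -7188731/57973860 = -0.12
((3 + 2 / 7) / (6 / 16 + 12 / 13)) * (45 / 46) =52 / 21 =2.48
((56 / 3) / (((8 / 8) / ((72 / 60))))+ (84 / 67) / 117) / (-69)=-0.32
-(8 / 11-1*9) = 91 / 11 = 8.27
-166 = -166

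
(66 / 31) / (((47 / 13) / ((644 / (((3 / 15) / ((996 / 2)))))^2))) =1514252031536.58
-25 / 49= -0.51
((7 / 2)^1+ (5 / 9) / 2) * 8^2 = 2176 / 9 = 241.78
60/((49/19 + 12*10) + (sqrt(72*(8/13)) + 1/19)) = 8632650/17591941 - 129960*sqrt(13)/17591941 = 0.46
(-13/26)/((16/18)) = -9/16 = -0.56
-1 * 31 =-31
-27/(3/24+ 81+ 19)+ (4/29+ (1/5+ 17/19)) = 236124/245195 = 0.96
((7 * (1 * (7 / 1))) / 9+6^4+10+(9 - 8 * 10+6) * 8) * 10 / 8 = 35615 / 36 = 989.31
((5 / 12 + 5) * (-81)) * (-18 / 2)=15795 / 4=3948.75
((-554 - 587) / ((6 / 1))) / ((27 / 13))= -14833 / 162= -91.56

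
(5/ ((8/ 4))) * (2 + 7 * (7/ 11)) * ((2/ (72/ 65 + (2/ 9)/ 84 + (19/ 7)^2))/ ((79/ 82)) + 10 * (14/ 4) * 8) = 5729854354000/ 1267068913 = 4522.13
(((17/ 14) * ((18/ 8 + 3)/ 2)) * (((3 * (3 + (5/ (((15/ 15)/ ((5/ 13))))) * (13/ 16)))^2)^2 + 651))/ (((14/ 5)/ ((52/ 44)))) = 7766784629955/ 161480704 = 48097.29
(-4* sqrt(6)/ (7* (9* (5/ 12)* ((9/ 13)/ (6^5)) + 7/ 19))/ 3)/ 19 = -19968* sqrt(6)/ 734489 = -0.07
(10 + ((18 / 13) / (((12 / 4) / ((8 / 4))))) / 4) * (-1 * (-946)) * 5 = 629090 / 13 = 48391.54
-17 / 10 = -1.70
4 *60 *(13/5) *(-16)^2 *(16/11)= 2555904/11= 232354.91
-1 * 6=-6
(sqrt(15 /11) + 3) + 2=sqrt(165) /11 + 5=6.17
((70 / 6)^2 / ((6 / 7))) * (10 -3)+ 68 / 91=5465947 / 4914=1112.32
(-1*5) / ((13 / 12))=-60 / 13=-4.62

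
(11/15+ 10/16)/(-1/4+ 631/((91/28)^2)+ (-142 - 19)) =-27547/2058630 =-0.01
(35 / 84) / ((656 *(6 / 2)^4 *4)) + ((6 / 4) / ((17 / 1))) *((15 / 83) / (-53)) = -57012965 / 190736135424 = -0.00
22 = 22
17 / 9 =1.89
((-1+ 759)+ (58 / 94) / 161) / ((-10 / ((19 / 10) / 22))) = -21796097 / 3329480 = -6.55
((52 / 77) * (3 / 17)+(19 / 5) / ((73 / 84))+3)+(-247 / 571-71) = -17444023491 / 272815235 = -63.94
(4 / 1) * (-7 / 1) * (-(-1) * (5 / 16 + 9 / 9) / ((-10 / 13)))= 1911 / 40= 47.78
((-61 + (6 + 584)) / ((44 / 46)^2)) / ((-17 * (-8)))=279841 / 65824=4.25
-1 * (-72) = 72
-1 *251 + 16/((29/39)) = -6655/29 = -229.48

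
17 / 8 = 2.12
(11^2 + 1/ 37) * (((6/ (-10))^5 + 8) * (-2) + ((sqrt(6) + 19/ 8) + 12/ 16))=-1242.95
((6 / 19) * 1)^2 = 36 / 361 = 0.10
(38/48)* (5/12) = 95/288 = 0.33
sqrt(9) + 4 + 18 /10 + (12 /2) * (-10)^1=-256 /5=-51.20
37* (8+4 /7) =2220 /7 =317.14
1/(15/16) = 16/15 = 1.07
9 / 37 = 0.24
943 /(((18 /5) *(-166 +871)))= 943 /2538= 0.37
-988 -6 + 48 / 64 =-3973 / 4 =-993.25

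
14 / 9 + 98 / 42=35 / 9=3.89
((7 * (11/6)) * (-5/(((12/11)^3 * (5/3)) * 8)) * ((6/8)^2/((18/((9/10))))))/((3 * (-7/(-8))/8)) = -14641/46080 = -0.32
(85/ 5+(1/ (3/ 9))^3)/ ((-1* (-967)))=44/ 967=0.05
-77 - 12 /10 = -391 /5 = -78.20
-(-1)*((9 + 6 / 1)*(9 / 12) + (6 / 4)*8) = 93 / 4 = 23.25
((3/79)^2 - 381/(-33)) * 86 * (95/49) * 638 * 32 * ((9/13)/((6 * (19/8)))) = 7591713653760/3975517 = 1909616.70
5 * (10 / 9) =50 / 9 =5.56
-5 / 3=-1.67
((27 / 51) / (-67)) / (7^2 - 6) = -9 / 48977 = -0.00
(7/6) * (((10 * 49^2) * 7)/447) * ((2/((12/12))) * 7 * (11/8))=45294865/5364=8444.23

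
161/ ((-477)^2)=161/ 227529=0.00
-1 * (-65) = 65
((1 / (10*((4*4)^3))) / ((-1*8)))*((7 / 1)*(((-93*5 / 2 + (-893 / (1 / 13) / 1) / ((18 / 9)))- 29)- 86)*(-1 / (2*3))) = -5383 / 245760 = -0.02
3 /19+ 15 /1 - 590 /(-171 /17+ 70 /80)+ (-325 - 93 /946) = -5515781621 /22449526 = -245.70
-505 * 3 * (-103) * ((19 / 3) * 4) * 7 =27671980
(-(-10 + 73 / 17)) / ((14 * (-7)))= -97 / 1666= -0.06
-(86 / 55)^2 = -2.44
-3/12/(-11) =1/44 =0.02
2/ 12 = 1/ 6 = 0.17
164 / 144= 41 / 36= 1.14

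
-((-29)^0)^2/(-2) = 1/2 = 0.50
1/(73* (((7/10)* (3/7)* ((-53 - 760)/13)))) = -130/178047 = -0.00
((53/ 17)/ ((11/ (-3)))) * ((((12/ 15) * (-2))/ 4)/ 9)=106/ 2805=0.04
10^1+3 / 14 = 143 / 14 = 10.21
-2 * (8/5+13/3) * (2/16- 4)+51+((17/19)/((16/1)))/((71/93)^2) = 2231557499/22986960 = 97.08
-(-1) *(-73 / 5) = -73 / 5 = -14.60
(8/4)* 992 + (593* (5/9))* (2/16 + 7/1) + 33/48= 207935/48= 4331.98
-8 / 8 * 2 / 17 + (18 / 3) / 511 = -920 / 8687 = -0.11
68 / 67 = 1.01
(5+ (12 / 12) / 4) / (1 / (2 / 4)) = 21 / 8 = 2.62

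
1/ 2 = 0.50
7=7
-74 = -74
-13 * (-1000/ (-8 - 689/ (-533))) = -21320/ 11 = -1938.18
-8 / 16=-1 / 2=-0.50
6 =6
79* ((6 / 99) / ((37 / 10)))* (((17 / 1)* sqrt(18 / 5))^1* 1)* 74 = 10744* sqrt(10) / 11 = 3088.68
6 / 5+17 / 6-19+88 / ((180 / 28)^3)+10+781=141492443 / 182250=776.36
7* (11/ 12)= 77/ 12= 6.42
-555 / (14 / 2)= -555 / 7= -79.29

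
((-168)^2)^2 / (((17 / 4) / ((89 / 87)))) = 191742749.60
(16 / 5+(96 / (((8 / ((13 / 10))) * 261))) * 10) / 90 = 826 / 19575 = 0.04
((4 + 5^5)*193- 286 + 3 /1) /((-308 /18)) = -246933 /7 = -35276.14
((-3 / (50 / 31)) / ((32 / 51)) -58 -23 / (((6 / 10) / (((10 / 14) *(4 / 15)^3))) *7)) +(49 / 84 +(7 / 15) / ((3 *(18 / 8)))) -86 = -146.39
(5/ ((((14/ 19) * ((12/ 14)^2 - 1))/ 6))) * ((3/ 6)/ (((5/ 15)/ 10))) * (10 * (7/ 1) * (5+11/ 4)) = -32468625/ 26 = -1248793.27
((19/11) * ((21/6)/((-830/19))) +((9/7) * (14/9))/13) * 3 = 11007/237380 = 0.05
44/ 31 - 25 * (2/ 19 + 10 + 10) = -295214/ 589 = -501.21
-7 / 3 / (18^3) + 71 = 1242209 / 17496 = 71.00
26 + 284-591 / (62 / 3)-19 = 16269 / 62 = 262.40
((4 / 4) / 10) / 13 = 1 / 130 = 0.01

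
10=10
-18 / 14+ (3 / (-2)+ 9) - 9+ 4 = 17 / 14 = 1.21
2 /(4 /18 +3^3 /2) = 36 /247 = 0.15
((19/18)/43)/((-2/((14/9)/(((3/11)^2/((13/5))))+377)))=-3319433/626940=-5.29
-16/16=-1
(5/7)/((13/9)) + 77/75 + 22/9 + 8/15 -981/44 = -16032871/900900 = -17.80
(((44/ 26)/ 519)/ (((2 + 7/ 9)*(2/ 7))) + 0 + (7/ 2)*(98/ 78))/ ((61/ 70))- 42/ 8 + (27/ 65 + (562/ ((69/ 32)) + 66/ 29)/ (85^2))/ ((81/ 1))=-24865247546837/ 128522521186020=-0.19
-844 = -844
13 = 13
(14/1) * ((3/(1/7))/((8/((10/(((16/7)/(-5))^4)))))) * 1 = 1102959375/131072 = 8414.91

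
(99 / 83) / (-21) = -33 / 581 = -0.06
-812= -812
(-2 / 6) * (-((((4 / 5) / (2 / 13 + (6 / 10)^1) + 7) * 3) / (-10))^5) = -249241568319 / 9039207968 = -27.57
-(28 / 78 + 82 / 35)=-3688 / 1365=-2.70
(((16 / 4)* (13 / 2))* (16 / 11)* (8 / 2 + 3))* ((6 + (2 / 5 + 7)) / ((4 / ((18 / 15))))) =292656 / 275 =1064.20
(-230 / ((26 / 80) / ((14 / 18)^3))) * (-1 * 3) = 3155600 / 3159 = 998.92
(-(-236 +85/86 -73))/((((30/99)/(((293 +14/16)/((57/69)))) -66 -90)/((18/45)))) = -47267210001/59848751060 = -0.79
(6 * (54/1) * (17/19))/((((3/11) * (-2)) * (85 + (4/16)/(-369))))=-14904648/2383721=-6.25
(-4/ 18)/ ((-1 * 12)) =1/ 54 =0.02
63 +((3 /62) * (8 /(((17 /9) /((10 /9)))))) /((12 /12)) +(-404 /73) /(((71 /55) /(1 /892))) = 38509784204 /609111343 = 63.22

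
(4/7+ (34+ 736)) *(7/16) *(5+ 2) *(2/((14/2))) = 674.25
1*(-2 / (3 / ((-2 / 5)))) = 4 / 15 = 0.27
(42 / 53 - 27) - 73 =-5258 / 53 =-99.21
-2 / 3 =-0.67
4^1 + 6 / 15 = 22 / 5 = 4.40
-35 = -35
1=1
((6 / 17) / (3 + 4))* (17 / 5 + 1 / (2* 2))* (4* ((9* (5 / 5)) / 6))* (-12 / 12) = -657 / 595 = -1.10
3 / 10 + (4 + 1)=53 / 10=5.30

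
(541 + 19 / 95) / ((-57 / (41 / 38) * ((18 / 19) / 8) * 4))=-21.63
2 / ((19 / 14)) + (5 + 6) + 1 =256 / 19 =13.47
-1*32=-32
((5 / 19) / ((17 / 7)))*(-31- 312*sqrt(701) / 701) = -1085 / 323- 10920*sqrt(701) / 226423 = -4.64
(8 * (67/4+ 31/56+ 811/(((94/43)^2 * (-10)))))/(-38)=-0.07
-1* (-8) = 8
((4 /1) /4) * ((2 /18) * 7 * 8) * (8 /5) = 448 /45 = 9.96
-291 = -291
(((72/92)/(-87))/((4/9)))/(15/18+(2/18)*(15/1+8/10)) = -0.01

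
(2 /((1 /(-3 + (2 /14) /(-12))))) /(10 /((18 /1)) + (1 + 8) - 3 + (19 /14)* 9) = -69 /215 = -0.32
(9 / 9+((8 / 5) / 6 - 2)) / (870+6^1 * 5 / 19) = -209 / 248400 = -0.00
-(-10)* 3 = 30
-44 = -44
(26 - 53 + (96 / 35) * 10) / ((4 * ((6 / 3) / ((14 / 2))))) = 3 / 8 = 0.38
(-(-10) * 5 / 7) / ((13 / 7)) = 50 / 13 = 3.85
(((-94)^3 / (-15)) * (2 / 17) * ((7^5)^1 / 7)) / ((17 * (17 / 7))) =27919250576 / 73695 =378848.64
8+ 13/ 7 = 69/ 7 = 9.86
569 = 569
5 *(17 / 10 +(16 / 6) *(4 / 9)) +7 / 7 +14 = 1589 / 54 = 29.43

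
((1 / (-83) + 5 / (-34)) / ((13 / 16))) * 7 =-25144 / 18343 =-1.37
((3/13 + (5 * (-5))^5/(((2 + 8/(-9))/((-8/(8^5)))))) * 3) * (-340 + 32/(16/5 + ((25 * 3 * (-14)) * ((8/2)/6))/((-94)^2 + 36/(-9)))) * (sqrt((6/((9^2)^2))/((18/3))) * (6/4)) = -216365483592395/5503660032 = -39313.02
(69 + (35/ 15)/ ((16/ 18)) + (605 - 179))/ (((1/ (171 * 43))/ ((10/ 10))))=29272293/ 8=3659036.62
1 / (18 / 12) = 2 / 3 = 0.67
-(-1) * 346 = 346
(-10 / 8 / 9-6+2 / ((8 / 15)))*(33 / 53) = -473 / 318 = -1.49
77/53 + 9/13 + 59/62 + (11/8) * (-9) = -1585393/170872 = -9.28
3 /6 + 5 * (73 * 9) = 3285.50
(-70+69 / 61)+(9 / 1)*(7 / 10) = -62.57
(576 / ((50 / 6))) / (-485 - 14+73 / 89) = -76896 / 554225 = -0.14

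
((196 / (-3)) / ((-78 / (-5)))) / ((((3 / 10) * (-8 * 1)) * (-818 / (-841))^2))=866419225 / 469725048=1.84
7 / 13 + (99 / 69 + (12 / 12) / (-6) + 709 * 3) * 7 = 26727757 / 1794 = 14898.42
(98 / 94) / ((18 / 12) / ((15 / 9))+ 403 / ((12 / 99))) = 980 / 3126111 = 0.00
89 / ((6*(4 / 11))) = 979 / 24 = 40.79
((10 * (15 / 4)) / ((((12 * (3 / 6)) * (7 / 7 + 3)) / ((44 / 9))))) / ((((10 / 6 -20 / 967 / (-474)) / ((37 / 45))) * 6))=0.63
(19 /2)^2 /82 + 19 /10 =3.00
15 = 15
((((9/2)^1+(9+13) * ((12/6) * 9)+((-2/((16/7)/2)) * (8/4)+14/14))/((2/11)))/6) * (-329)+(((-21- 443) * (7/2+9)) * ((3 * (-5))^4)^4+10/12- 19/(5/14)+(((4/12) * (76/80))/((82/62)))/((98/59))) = -612291262739501955054964159/16072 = -38096768463134765745082.39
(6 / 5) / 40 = 3 / 100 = 0.03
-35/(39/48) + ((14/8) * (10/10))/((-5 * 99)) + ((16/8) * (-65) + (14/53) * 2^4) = -230354063/1364220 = -168.85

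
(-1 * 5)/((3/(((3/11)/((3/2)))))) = -10/33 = -0.30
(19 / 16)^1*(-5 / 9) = -95 / 144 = -0.66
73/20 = 3.65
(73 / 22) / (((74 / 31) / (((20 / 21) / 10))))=2263 / 17094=0.13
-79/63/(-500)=79/31500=0.00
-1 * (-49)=49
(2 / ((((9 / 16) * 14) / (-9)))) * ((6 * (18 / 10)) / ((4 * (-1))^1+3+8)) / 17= -0.21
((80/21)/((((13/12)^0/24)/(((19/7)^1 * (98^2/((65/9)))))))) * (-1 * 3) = -12870144/13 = -990011.08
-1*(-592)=592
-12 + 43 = 31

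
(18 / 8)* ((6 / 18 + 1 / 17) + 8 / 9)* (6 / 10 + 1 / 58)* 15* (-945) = -24865785 / 986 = -25218.85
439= 439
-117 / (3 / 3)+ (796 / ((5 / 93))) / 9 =22921 / 15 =1528.07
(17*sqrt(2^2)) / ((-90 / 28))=-476 / 45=-10.58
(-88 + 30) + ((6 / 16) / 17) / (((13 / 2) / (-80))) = -12878 / 221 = -58.27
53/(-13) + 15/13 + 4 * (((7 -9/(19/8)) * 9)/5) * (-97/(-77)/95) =-23637994/9034025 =-2.62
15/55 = 3/11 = 0.27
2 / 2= 1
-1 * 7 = -7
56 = 56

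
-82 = -82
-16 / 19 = -0.84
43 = 43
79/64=1.23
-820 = -820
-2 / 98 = -0.02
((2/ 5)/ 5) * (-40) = -16/ 5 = -3.20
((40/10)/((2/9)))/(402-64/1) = 9/169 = 0.05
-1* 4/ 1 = -4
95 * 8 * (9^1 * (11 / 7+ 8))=458280 / 7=65468.57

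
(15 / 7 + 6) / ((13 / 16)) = 912 / 91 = 10.02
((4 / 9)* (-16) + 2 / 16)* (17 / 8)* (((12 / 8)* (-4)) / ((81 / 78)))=111163 / 1296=85.77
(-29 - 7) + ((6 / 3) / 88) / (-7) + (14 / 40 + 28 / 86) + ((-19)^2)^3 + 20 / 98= 10903815698777 / 231770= 47045845.88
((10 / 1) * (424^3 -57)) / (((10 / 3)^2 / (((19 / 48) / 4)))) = 4344823119 / 640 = 6788786.12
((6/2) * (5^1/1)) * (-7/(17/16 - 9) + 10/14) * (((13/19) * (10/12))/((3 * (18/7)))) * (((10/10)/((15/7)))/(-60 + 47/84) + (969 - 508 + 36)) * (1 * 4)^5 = 10850582462720/12048109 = 900604.61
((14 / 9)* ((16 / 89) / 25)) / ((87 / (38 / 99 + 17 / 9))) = 0.00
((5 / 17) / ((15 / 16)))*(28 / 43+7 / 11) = 3248 / 8041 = 0.40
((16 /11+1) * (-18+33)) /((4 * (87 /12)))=405 /319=1.27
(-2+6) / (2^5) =1 / 8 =0.12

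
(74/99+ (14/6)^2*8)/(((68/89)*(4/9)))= 11481/88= 130.47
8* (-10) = -80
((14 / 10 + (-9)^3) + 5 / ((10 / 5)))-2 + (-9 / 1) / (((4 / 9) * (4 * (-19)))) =-1104787 / 1520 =-726.83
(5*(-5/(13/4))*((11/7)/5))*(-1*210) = 6600/13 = 507.69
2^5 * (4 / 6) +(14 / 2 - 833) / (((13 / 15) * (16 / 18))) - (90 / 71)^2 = -827670017 / 786396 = -1052.49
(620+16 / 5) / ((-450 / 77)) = -119966 / 1125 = -106.64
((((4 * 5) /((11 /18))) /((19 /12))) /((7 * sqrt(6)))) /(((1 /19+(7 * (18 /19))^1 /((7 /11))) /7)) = 720 * sqrt(6) /2189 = 0.81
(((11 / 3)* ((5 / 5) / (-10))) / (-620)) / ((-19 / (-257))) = 2827 / 353400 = 0.01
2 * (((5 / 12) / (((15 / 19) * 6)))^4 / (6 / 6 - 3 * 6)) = -130321 / 18502649856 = -0.00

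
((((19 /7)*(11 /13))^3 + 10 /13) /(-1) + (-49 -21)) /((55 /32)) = -1998687008 /41446405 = -48.22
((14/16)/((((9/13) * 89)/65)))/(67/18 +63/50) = 147875/798152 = 0.19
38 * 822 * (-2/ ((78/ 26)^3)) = -20824/ 9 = -2313.78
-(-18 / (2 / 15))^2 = -18225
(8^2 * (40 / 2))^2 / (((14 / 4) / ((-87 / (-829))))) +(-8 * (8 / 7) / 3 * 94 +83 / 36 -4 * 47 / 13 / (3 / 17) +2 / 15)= 662121212521 / 13579020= 48760.60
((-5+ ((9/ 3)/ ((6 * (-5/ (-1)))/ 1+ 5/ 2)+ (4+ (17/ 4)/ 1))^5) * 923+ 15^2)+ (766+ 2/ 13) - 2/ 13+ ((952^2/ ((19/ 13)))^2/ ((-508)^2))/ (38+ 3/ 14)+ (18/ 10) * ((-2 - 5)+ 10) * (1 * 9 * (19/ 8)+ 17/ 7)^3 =730477501865022906535991013701/ 19530615453323228800000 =37401663.23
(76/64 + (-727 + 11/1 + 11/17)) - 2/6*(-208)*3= -137677/272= -506.17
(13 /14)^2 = 169 /196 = 0.86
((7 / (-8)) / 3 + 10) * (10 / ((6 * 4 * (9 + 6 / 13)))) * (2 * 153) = 257465 / 1968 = 130.83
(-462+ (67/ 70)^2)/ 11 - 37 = -4253611/ 53900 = -78.92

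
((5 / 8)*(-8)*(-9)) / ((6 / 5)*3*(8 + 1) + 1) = 225 / 167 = 1.35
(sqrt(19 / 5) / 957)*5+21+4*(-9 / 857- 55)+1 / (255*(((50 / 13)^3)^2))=-679650698988424687 / 3414609375000000+sqrt(95) / 957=-199.03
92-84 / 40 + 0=899 / 10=89.90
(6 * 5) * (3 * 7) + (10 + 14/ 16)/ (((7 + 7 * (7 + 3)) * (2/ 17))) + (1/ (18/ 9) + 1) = 779487/ 1232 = 632.70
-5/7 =-0.71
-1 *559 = -559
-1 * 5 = -5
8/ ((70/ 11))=44/ 35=1.26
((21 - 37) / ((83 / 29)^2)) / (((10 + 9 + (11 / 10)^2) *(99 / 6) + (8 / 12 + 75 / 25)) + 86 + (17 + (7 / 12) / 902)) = -910298400 / 205119637439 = -0.00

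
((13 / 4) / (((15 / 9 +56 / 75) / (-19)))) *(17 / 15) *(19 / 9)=-398905 / 6516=-61.22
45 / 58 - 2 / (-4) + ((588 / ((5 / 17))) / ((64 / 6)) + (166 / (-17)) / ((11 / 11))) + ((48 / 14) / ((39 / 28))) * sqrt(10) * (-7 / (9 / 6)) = 3528621 / 19720 - 448 * sqrt(10) / 39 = 142.61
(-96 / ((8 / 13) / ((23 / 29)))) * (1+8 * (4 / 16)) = -10764 / 29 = -371.17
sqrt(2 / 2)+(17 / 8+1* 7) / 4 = 3.28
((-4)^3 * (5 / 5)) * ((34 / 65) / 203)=-2176 / 13195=-0.16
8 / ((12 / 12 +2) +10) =8 / 13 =0.62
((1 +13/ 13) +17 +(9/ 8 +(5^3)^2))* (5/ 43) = 1819.20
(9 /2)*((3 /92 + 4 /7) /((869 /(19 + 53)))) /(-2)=-31509 /279818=-0.11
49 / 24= 2.04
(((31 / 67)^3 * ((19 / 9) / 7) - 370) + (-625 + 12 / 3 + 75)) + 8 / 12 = -17343233129 / 18948069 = -915.30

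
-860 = -860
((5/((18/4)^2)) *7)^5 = 15.42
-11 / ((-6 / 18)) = 33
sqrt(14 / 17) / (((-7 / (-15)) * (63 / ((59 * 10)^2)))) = 10744.75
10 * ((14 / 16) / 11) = 35 / 44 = 0.80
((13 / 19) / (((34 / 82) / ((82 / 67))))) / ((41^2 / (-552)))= -14352 / 21641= -0.66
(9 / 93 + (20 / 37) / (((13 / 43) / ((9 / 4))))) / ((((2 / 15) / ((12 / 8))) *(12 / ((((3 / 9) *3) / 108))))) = 25595 / 715728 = 0.04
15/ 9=5/ 3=1.67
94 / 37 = 2.54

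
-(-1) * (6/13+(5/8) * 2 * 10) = 337/26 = 12.96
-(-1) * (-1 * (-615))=615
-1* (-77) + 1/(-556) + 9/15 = 215723/2780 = 77.60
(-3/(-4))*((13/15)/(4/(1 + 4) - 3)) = -13/44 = -0.30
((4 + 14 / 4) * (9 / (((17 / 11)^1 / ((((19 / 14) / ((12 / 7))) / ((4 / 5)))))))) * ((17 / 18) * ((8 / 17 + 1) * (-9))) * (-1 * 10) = 5878125 / 1088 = 5402.69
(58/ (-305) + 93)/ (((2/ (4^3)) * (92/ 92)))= 905824/ 305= 2969.91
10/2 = 5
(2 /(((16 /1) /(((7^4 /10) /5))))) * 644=386561 /100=3865.61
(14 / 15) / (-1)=-14 / 15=-0.93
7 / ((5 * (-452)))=-7 / 2260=-0.00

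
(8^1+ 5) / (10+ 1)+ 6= 79 / 11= 7.18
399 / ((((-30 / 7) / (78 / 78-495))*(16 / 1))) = 229957 / 80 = 2874.46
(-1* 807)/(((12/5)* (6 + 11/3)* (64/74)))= -149295/3712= -40.22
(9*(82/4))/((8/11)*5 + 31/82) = 55473/1207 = 45.96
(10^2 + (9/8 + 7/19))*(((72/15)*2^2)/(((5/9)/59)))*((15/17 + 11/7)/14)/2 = 7175961612/395675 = 18136.00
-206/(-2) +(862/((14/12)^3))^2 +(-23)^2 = 295300.56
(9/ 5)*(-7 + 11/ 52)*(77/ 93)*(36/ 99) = -7413/ 2015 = -3.68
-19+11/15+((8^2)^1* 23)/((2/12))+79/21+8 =926677/105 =8825.50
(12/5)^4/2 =10368/625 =16.59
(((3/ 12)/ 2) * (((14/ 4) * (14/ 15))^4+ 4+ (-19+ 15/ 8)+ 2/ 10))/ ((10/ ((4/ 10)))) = 40883783/ 81000000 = 0.50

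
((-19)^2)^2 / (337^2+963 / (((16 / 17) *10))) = 20851360 / 18187411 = 1.15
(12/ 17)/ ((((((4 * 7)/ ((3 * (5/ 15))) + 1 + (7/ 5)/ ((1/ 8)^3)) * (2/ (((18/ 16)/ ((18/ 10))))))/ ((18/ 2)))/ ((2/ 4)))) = 0.00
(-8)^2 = 64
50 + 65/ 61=51.07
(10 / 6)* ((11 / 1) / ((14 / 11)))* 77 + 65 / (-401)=2668265 / 2406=1109.00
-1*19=-19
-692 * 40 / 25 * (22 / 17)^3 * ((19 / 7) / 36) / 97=-1.87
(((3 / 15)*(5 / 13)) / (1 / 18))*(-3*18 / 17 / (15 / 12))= -3888 / 1105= -3.52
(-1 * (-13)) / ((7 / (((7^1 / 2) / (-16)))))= -13 / 32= -0.41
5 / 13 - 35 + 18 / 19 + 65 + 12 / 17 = 32.04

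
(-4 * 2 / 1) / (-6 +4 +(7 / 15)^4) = 4.10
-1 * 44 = -44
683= 683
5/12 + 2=29/12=2.42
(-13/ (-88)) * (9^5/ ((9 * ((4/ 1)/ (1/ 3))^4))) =1053/ 22528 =0.05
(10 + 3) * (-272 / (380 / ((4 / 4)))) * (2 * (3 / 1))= -5304 / 95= -55.83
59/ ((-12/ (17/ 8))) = -1003/ 96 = -10.45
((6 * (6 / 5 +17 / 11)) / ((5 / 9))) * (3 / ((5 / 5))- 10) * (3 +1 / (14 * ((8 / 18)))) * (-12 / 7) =1124.62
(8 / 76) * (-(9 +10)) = -2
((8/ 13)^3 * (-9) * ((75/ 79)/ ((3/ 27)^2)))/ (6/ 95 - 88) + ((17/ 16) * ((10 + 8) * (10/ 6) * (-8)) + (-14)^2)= -41443690409/ 724972651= -57.17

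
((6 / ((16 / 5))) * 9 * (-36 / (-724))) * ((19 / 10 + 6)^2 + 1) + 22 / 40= 1556791 / 28960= 53.76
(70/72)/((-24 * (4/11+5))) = -0.01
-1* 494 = -494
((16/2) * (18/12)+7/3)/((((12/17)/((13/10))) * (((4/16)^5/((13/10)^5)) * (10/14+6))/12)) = 395180506448/2203125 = 179372.71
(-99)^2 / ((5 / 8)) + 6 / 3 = 78418 / 5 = 15683.60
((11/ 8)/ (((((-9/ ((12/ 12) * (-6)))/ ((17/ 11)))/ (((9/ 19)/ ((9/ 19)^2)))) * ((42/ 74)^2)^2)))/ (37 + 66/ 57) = 11501726057/ 15227862300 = 0.76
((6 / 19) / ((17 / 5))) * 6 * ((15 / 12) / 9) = 25 / 323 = 0.08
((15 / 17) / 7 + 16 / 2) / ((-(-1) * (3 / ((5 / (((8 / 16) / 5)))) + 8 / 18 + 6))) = 435150 / 348313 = 1.25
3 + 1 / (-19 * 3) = 170 / 57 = 2.98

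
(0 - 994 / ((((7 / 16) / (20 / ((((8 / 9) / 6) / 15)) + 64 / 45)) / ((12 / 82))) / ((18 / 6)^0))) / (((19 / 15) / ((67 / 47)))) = -27762308672 / 36613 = -758263.70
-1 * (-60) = 60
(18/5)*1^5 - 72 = -68.40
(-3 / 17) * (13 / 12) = -13 / 68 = -0.19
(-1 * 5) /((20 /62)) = -31 /2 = -15.50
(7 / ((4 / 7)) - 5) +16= 93 / 4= 23.25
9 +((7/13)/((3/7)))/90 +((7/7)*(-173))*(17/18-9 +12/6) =1854377/1755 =1056.63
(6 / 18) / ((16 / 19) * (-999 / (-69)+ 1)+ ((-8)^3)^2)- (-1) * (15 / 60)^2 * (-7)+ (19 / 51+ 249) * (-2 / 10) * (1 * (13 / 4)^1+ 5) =-12033092334859 / 29213469120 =-411.90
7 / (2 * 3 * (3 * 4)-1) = 7 / 71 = 0.10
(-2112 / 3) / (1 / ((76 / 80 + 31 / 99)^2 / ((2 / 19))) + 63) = -11.16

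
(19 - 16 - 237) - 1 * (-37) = -197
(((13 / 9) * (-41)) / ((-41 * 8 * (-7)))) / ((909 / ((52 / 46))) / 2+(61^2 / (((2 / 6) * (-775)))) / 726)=-15847975 / 247017604554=-0.00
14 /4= 7 /2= 3.50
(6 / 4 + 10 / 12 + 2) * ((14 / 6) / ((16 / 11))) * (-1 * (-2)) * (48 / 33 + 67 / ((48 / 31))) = 2148965 / 3456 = 621.81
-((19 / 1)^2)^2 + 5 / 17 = -2215452 / 17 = -130320.71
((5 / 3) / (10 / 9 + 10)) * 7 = 1.05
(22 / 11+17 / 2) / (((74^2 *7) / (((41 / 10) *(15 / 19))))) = 369 / 416176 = 0.00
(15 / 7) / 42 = 5 / 98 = 0.05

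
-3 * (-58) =174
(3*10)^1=30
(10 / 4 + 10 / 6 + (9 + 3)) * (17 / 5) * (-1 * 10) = -1649 / 3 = -549.67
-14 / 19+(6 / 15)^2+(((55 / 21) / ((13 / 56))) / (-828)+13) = 47586523 / 3834675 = 12.41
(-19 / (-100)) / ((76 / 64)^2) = 64 / 475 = 0.13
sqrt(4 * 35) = 2 * sqrt(35) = 11.83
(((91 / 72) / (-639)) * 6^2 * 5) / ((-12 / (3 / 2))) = 455 / 10224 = 0.04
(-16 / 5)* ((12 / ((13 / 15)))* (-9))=5184 / 13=398.77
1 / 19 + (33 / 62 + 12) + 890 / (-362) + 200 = 44802715 / 213218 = 210.13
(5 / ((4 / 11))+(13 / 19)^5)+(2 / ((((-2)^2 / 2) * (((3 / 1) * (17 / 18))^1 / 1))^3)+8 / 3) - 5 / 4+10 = 1848673463567 / 72990446322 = 25.33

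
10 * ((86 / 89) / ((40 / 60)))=1290 / 89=14.49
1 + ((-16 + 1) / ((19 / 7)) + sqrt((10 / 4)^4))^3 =605351 / 438976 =1.38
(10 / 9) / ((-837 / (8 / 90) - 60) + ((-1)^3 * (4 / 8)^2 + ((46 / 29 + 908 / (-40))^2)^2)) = 70728100000 / 12047033427566769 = 0.00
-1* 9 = -9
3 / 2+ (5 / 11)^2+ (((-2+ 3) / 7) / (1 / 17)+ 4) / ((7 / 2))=42017 / 11858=3.54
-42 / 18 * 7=-49 / 3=-16.33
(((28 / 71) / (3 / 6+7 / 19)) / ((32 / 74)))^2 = 24216241 / 21958596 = 1.10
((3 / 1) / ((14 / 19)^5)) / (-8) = -7428297 / 4302592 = -1.73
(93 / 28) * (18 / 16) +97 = 22565 / 224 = 100.74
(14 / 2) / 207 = 7 / 207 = 0.03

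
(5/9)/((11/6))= 10/33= 0.30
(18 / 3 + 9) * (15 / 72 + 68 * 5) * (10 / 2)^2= 1020625 / 8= 127578.12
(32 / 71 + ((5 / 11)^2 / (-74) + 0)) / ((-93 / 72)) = -3417036 / 9853877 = -0.35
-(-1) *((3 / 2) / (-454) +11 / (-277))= -10819 / 251516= -0.04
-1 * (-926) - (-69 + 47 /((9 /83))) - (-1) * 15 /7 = 35513 /63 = 563.70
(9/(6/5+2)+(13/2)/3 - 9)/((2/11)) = -2123/96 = -22.11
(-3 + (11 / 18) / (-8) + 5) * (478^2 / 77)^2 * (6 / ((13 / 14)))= 3615191974228 / 33033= 109441830.12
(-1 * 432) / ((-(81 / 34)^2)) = 18496 / 243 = 76.12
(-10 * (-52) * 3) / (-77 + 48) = -1560 / 29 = -53.79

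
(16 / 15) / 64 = 1 / 60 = 0.02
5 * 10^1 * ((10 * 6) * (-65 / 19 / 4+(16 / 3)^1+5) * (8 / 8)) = 540250 / 19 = 28434.21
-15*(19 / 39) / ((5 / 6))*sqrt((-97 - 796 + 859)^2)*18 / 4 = -17442 / 13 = -1341.69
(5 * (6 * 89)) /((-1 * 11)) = -2670 /11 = -242.73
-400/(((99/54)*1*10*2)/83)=-9960/11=-905.45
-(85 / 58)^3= -3.15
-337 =-337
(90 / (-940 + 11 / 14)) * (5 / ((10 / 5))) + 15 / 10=3683 / 2922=1.26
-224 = -224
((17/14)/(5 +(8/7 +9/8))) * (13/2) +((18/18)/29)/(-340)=4357713/4013020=1.09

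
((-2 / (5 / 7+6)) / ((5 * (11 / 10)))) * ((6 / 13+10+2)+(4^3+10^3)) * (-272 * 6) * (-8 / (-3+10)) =-730822656 / 6721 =-108737.19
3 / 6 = 1 / 2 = 0.50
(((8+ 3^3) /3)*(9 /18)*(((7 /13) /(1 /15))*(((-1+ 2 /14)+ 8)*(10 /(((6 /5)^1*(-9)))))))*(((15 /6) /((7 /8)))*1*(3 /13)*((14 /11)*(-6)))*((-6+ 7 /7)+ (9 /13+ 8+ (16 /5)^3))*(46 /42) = 13627040000 /217503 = 62652.19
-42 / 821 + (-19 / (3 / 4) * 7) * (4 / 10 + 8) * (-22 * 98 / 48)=823969748 / 12315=66907.82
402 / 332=201 / 166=1.21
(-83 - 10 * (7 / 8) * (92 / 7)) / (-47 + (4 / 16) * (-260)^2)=-198 / 16853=-0.01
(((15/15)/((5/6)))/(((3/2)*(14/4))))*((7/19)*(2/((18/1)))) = 8/855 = 0.01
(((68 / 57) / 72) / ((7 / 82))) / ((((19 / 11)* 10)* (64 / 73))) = 559691 / 43666560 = 0.01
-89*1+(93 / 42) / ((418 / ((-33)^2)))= -83.23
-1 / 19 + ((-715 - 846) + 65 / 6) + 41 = -172051 / 114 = -1509.22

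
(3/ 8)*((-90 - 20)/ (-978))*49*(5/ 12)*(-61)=-821975/ 15648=-52.53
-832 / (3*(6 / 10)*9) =-4160 / 81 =-51.36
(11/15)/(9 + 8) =11/255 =0.04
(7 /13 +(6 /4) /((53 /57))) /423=2965 /582894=0.01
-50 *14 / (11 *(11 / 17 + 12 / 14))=-83300 / 1969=-42.31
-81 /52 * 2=-81 /26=-3.12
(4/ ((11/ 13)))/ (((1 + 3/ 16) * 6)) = 416/ 627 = 0.66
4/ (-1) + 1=-3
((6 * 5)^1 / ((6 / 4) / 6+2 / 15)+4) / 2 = 946 / 23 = 41.13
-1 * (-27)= 27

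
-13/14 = -0.93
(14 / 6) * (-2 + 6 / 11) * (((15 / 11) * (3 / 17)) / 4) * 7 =-2940 / 2057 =-1.43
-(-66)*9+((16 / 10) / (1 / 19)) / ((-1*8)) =2951 / 5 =590.20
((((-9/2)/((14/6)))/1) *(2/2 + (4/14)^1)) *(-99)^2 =-24302.48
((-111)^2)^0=1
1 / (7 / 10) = 10 / 7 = 1.43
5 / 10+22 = 45 / 2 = 22.50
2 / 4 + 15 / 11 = 41 / 22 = 1.86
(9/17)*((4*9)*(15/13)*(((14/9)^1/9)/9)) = 0.42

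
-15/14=-1.07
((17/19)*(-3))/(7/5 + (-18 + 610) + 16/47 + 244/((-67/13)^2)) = -17933555/4028228893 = -0.00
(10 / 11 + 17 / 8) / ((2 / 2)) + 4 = 619 / 88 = 7.03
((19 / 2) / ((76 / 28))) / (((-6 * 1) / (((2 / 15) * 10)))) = -0.78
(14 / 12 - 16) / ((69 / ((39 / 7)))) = -1157 / 966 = -1.20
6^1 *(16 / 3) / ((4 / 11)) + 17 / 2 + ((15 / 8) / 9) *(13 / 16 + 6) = 37601 / 384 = 97.92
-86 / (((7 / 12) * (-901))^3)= 0.00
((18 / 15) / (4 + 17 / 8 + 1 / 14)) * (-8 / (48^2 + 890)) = -1344 / 2770795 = -0.00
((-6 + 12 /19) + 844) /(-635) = -15934 /12065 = -1.32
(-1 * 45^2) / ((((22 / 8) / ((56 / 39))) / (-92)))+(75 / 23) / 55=97275.58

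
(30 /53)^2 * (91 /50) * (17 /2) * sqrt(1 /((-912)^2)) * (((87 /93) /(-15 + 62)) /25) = 134589 /31104618800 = 0.00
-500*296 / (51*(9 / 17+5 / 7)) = -7000 / 3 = -2333.33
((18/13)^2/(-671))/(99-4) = -324/10772905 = -0.00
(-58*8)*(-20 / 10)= 928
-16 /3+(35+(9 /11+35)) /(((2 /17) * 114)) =-7 /132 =-0.05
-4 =-4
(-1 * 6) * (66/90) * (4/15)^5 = -22528/3796875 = -0.01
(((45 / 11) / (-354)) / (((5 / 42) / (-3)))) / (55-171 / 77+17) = 49 / 11741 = 0.00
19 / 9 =2.11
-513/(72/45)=-2565/8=-320.62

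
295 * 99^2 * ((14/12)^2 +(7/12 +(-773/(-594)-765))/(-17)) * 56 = 127304400300/17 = 7488494135.29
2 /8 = 1 /4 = 0.25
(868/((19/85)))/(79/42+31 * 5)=3098760/125191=24.75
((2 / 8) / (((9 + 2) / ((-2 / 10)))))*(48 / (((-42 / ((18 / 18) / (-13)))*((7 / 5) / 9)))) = -18 / 7007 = -0.00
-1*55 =-55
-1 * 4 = -4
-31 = -31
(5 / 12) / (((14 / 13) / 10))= 325 / 84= 3.87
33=33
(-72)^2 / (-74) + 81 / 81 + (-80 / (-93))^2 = -21861395 / 320013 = -68.31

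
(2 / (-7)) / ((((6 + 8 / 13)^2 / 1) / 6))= -507 / 12943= -0.04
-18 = -18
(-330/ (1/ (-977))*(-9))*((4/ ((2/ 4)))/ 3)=-7737840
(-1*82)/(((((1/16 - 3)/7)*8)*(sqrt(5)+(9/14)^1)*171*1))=-16072/802807+225008*sqrt(5)/7225263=0.05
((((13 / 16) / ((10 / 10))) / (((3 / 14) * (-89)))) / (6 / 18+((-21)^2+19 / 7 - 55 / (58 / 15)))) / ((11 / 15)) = -55419 / 410024780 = -0.00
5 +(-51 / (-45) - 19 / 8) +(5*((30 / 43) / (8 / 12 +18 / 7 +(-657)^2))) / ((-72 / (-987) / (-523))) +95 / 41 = 11539860629911 / 1917727297320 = 6.02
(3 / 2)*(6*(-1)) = -9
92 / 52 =23 / 13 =1.77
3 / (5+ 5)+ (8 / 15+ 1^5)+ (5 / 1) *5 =161 / 6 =26.83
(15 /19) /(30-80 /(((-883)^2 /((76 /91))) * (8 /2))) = 212855097 /8088487910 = 0.03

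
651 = 651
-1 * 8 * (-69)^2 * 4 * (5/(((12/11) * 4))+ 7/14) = -250746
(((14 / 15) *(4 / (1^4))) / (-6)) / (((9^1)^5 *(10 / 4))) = -56 / 13286025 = -0.00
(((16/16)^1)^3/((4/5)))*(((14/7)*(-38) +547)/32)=2355/128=18.40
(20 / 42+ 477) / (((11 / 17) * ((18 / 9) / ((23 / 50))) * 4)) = 3920557 / 92400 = 42.43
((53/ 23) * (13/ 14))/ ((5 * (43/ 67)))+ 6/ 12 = 40389/ 34615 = 1.17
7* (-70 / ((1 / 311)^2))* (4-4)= 0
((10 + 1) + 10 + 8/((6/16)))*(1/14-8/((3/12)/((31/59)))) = -1756283/2478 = -708.75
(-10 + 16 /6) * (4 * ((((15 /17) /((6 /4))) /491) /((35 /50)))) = -8800 /175287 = -0.05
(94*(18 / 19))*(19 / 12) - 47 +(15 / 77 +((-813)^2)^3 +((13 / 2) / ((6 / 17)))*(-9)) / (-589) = -88939357969793924653 / 181412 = -490261713501829.67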